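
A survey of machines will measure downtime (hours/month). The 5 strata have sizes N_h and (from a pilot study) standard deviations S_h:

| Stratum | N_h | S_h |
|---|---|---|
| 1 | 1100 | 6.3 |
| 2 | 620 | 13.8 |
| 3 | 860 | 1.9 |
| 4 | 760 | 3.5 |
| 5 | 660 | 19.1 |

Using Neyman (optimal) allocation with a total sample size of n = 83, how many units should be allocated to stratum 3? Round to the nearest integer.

4

Neyman allocation: n_h = n · N_h S_h / Σ N_i S_i, with n = 83.
  stratum 1: N_h·S_h = 1100·6.3 = 6930.00
  stratum 2: N_h·S_h = 620·13.8 = 8556.00
  stratum 3: N_h·S_h = 860·1.9 = 1634.00
  stratum 4: N_h·S_h = 760·3.5 = 2660.00
  stratum 5: N_h·S_h = 660·19.1 = 12606.00
Σ N_h S_h = 32386.00
n for stratum 3 = 83·1634.00/32386.00 = 4.188 → 4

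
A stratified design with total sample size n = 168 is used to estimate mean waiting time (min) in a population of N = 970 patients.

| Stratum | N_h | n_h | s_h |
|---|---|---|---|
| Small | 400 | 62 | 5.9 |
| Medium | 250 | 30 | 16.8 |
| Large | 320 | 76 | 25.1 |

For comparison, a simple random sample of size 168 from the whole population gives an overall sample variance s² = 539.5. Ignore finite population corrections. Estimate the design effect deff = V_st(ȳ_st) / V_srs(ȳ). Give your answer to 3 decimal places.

V̂(ȳ_st) = Σ W_h² s_h²/n_h, with W_h = N_h/N and N = 970:
  stratum Small: (400/970)²·5.9²/62 = 0.0954748
  stratum Medium: (250/970)²·16.8²/30 = 0.624934
  stratum Large: (320/970)²·25.1²/76 = 0.902174
V_st = 1.62258
V_srs = s²/n = 539.5/168 = 3.21131
deff = V_st / V_srs = 1.62258/3.21131 = 0.5053

deff ≈ 0.505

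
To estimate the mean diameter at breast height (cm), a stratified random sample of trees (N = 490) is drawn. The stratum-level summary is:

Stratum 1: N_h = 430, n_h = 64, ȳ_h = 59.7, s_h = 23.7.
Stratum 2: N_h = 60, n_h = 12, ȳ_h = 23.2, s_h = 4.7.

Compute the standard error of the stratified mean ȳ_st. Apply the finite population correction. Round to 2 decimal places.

SE(ȳ_st) ≈ 2.40

V̂(ȳ_st) = Σ W_h² (1 − n_h/N_h) s_h²/n_h, with W_h = N_h/N and N = 490:
  stratum 1: (430/490)²·(1 − 64/430)·23.7²/64 = 5.75273
  stratum 2: (60/490)²·(1 − 12/60)·4.7²/12 = 0.0220808
V̂(ȳ_st) = 5.77481
SE(ȳ_st) = √5.77481 = 2.40308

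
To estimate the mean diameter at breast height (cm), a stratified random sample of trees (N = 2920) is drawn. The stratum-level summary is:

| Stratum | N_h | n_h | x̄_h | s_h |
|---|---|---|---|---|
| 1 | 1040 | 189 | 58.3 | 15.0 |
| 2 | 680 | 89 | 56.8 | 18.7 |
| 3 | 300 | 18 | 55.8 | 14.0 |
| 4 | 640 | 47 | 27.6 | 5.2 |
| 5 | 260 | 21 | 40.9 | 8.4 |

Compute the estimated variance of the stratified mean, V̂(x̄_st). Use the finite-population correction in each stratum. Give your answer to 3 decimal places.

V̂(x̄_st) ≈ 0.467

V̂(x̄_st) = Σ W_h² (1 − n_h/N_h) s_h²/n_h, with W_h = N_h/N and N = 2920:
  stratum 1: (1040/2920)²·(1 − 189/1040)·15.0²/189 = 0.123571
  stratum 2: (680/2920)²·(1 − 89/680)·18.7²/89 = 0.185193
  stratum 3: (300/2920)²·(1 − 18/300)·14.0²/18 = 0.108041
  stratum 4: (640/2920)²·(1 − 47/640)·5.2²/47 = 0.0256081
  stratum 5: (260/2920)²·(1 − 21/260)·8.4²/21 = 0.0244875
V̂(x̄_st) = 0.466901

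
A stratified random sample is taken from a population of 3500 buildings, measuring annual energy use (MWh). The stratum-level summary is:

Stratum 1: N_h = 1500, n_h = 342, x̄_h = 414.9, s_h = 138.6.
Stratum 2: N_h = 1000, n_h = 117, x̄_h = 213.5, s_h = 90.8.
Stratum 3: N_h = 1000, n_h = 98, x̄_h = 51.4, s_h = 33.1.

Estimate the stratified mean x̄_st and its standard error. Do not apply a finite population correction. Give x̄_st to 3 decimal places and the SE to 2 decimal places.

x̄_st ≈ 253.500, SE ≈ 4.12

x̄_st = Σ W_h x̄_h = (1500·414.9 + 1000·213.5 + 1000·51.4)/3500 = 253.50000
V̂(x̄_st) = Σ W_h² s_h²/n_h, with W_h = N_h/N and N = 3500:
  stratum 1: (1500/3500)²·138.6²/342 = 10.3168
  stratum 2: (1000/3500)²·90.8²/117 = 5.75241
  stratum 3: (1000/3500)²·33.1²/98 = 0.912628
V̂(x̄_st) = 16.9819
SE(x̄_st) = √16.9819 = 4.12091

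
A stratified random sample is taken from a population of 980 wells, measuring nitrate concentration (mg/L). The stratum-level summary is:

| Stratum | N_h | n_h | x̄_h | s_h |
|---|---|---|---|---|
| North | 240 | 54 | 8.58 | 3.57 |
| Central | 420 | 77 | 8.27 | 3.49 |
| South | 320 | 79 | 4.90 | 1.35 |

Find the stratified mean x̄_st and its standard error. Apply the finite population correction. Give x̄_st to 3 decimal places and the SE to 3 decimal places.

x̄_st = Σ W_h x̄_h = (240·8.58 + 420·8.27 + 320·4.90)/980 = 7.24551
V̂(x̄_st) = Σ W_h² (1 − n_h/N_h) s_h²/n_h, with W_h = N_h/N and N = 980:
  stratum North: (240/980)²·(1 − 54/240)·3.57²/54 = 0.0109702
  stratum Central: (420/980)²·(1 − 77/420)·3.49²/77 = 0.0237275
  stratum South: (320/980)²·(1 − 79/320)·1.35²/79 = 0.00185249
V̂(x̄_st) = 0.0365502
SE(x̄_st) = √0.0365502 = 0.191181

x̄_st ≈ 7.246, SE ≈ 0.191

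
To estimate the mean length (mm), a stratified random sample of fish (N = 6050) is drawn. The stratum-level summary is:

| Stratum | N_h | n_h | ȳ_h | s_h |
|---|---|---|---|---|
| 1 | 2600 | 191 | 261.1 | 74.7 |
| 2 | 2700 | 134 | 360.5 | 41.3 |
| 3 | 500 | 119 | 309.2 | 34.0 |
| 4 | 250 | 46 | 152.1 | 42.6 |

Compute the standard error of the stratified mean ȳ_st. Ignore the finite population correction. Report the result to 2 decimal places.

SE(ȳ_st) ≈ 2.84

V̂(ȳ_st) = Σ W_h² s_h²/n_h, with W_h = N_h/N and N = 6050:
  stratum 1: (2600/6050)²·74.7²/191 = 5.39565
  stratum 2: (2700/6050)²·41.3²/134 = 2.5352
  stratum 3: (500/6050)²·34.0²/119 = 0.0663499
  stratum 4: (250/6050)²·42.6²/46 = 0.0673644
V̂(ȳ_st) = 8.06456
SE(ȳ_st) = √8.06456 = 2.83982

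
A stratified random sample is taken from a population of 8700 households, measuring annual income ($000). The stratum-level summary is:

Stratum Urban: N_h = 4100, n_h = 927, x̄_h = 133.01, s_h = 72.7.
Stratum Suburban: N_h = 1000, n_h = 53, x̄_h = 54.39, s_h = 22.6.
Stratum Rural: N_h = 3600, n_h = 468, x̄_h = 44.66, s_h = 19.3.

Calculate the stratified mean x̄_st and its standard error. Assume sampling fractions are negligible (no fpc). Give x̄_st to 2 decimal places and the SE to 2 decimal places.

x̄_st ≈ 87.41, SE ≈ 1.24

x̄_st = Σ W_h x̄_h = (4100·133.01 + 1000·54.39 + 3600·44.66)/8700 = 87.41460
V̂(x̄_st) = Σ W_h² s_h²/n_h, with W_h = N_h/N and N = 8700:
  stratum Urban: (4100/8700)²·72.7²/927 = 1.26625
  stratum Suburban: (1000/8700)²·22.6²/53 = 0.127322
  stratum Rural: (3600/8700)²·19.3²/468 = 0.136281
V̂(x̄_st) = 1.52985
SE(x̄_st) = √1.52985 = 1.23687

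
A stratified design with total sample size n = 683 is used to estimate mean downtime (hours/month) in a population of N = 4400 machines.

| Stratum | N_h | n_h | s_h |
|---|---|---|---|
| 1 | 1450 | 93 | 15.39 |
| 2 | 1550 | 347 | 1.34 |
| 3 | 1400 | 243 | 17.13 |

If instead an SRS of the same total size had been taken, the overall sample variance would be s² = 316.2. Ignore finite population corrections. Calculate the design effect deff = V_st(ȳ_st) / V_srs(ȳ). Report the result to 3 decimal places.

V̂(ȳ_st) = Σ W_h² s_h²/n_h, with W_h = N_h/N and N = 4400:
  stratum 1: (1450/4400)²·15.39²/93 = 0.276583
  stratum 2: (1550/4400)²·1.34²/347 = 0.000642152
  stratum 3: (1400/4400)²·17.13²/243 = 0.122253
V_st = 0.399478
V_srs = s²/n = 316.2/683 = 0.462958
deff = V_st / V_srs = 0.399478/0.462958 = 0.8629

deff ≈ 0.863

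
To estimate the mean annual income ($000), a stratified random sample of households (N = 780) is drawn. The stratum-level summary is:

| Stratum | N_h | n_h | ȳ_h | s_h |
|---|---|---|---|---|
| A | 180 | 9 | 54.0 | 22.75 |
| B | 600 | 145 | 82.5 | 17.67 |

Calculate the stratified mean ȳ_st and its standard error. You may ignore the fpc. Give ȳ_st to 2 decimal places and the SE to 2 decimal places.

ȳ_st ≈ 75.92, SE ≈ 2.08

ȳ_st = Σ W_h ȳ_h = (180·54.0 + 600·82.5)/780 = 75.92308
V̂(ȳ_st) = Σ W_h² s_h²/n_h, with W_h = N_h/N and N = 780:
  stratum A: (180/780)²·22.75²/9 = 3.0625
  stratum B: (600/780)²·17.67²/145 = 1.27414
V̂(ȳ_st) = 4.33664
SE(ȳ_st) = √4.33664 = 2.08246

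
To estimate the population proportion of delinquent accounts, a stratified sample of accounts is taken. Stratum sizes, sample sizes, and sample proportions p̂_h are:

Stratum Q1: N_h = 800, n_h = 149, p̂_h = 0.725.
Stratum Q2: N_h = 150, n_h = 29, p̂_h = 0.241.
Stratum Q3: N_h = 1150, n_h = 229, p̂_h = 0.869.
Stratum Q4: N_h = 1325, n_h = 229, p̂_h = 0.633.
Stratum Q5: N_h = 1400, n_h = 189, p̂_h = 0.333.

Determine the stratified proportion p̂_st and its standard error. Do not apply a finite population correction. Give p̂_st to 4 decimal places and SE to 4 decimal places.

N = 4825; stratum weights W_h = N_h/N.
p̂_st = Σ W_h p̂_h = (800·0.725 + 150·0.241 + 1150·0.869 + 1325·0.633 + 1400·0.333)/4825 = 0.60527
V̂(p̂_st) = Σ W_h² p̂_h(1−p̂_h)/(n_h−1):
  stratum Q1: (800/4825)²·0.725·0.275/148 = 3.70335e-05
  stratum Q2: (150/4825)²·0.241·0.759/28 = 6.31377e-06
  stratum Q3: (1150/4825)²·0.869·0.131/228 = 2.83633e-05
  stratum Q4: (1325/4825)²·0.633·0.367/228 = 7.68373e-05
  stratum Q5: (1400/4825)²·0.333·0.667/188 = 9.94658e-05
V̂(p̂_st) = 0.000248014; SE = √V̂ = 0.0157484

p̂_st ≈ 0.6053, SE ≈ 0.0157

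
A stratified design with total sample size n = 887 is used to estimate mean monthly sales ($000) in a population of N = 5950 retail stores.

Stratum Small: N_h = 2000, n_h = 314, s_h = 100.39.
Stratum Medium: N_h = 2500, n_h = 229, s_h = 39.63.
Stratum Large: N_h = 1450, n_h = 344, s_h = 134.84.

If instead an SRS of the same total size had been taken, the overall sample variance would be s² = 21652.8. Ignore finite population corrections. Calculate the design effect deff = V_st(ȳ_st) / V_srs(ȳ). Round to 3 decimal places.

V̂(ȳ_st) = Σ W_h² s_h²/n_h, with W_h = N_h/N and N = 5950:
  stratum Small: (2000/5950)²·100.39²/314 = 3.62641
  stratum Medium: (2500/5950)²·39.63²/229 = 1.21076
  stratum Large: (1450/5950)²·134.84²/344 = 3.13893
V_st = 7.9761
V_srs = s²/n = 21652.8/887 = 24.4113
deff = V_st / V_srs = 7.9761/24.4113 = 0.3267

deff ≈ 0.327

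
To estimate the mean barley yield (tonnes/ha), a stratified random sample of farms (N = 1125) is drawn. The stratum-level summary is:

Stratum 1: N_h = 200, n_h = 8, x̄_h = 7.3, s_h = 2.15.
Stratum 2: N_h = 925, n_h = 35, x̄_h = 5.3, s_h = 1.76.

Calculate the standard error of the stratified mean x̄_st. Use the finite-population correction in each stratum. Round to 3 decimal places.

V̂(x̄_st) = Σ W_h² (1 − n_h/N_h) s_h²/n_h, with W_h = N_h/N and N = 1125:
  stratum 1: (200/1125)²·(1 − 8/200)·2.15²/8 = 0.0175313
  stratum 2: (925/1125)²·(1 − 35/925)·1.76²/35 = 0.0575684
V̂(x̄_st) = 0.0750996
SE(x̄_st) = √0.0750996 = 0.274043

SE(x̄_st) ≈ 0.274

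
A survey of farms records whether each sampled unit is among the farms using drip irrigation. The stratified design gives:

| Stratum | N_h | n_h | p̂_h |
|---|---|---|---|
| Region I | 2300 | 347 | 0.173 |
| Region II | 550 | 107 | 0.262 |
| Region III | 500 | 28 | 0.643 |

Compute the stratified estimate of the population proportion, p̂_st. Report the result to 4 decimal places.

N = 3350; stratum weights W_h = N_h/N.
p̂_st = Σ W_h p̂_h = (2300·0.173 + 550·0.262 + 500·0.643)/3350 = 0.25776

p̂_st ≈ 0.2578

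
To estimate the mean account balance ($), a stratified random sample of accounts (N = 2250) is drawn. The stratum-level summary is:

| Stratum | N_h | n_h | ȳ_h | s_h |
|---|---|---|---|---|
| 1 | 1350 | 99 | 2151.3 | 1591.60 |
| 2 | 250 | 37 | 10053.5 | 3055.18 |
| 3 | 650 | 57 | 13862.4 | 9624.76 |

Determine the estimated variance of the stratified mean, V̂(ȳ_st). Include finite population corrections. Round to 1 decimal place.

V̂(ȳ_st) = Σ W_h² (1 − n_h/N_h) s_h²/n_h, with W_h = N_h/N and N = 2250:
  stratum 1: (1350/2250)²·(1 − 99/1350)·1591.60²/99 = 8536.08
  stratum 2: (250/2250)²·(1 − 37/250)·3055.18²/37 = 2653.54
  stratum 3: (650/2250)²·(1 − 57/650)·9624.76²/57 = 123739
V̂(ȳ_st) = 134929

V̂(ȳ_st) ≈ 134929.0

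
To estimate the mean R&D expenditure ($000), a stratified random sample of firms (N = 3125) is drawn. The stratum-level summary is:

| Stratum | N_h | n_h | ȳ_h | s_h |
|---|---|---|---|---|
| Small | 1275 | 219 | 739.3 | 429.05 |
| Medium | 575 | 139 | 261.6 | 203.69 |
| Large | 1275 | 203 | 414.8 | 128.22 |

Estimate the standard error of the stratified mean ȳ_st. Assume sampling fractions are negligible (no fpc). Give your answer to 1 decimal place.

SE(ȳ_st) ≈ 12.8

V̂(ȳ_st) = Σ W_h² s_h²/n_h, with W_h = N_h/N and N = 3125:
  stratum Small: (1275/3125)²·429.05²/219 = 139.924
  stratum Medium: (575/3125)²·203.69²/139 = 10.1056
  stratum Large: (1275/3125)²·128.22²/203 = 13.4814
V̂(ȳ_st) = 163.511
SE(ȳ_st) = √163.511 = 12.7871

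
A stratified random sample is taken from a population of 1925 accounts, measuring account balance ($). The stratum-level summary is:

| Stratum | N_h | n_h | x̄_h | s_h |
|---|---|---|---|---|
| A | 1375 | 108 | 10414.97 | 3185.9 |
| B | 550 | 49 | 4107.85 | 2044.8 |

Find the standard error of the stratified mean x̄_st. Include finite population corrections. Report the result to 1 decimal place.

V̂(x̄_st) = Σ W_h² (1 − n_h/N_h) s_h²/n_h, with W_h = N_h/N and N = 1925:
  stratum A: (1375/1925)²·(1 − 108/1375)·3185.9²/108 = 44183.3
  stratum B: (550/1925)²·(1 − 49/550)·2044.8²/49 = 6345.19
V̂(x̄_st) = 50528.5
SE(x̄_st) = √50528.5 = 224.785

SE(x̄_st) ≈ 224.8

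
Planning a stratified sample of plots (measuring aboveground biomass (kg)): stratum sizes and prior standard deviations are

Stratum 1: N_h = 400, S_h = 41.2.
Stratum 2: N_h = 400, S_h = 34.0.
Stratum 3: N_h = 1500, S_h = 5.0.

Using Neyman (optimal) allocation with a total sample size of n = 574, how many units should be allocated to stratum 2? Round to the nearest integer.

Neyman allocation: n_h = n · N_h S_h / Σ N_i S_i, with n = 574.
  stratum 1: N_h·S_h = 400·41.2 = 16480.00
  stratum 2: N_h·S_h = 400·34.0 = 13600.00
  stratum 3: N_h·S_h = 1500·5.0 = 7500.00
Σ N_h S_h = 37580.00
n for stratum 2 = 574·13600.00/37580.00 = 207.728 → 208

208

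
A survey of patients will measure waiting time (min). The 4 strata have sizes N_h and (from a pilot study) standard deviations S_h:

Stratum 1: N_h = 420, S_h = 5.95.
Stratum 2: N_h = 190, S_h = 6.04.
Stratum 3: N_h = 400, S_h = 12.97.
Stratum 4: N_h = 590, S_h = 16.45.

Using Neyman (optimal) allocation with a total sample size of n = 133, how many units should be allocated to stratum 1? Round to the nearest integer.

18

Neyman allocation: n_h = n · N_h S_h / Σ N_i S_i, with n = 133.
  stratum 1: N_h·S_h = 420·5.95 = 2499.00
  stratum 2: N_h·S_h = 190·6.04 = 1147.60
  stratum 3: N_h·S_h = 400·12.97 = 5188.00
  stratum 4: N_h·S_h = 590·16.45 = 9705.50
Σ N_h S_h = 18540.10
n for stratum 1 = 133·2499.00/18540.10 = 17.927 → 18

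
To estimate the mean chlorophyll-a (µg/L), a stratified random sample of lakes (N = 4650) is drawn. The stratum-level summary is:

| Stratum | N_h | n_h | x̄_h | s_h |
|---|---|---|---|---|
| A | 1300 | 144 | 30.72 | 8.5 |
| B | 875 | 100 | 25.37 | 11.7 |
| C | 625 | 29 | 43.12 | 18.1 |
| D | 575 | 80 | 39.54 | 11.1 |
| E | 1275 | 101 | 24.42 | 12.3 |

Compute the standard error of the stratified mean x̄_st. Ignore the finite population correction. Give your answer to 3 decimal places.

SE(x̄_st) ≈ 0.654

V̂(x̄_st) = Σ W_h² s_h²/n_h, with W_h = N_h/N and N = 4650:
  stratum A: (1300/4650)²·8.5²/144 = 0.0392154
  stratum B: (875/4650)²·11.7²/100 = 0.048471
  stratum C: (625/4650)²·18.1²/29 = 0.204086
  stratum D: (575/4650)²·11.1²/80 = 0.0235497
  stratum E: (1275/4650)²·12.3²/101 = 0.112617
V̂(x̄_st) = 0.427939
SE(x̄_st) = √0.427939 = 0.65417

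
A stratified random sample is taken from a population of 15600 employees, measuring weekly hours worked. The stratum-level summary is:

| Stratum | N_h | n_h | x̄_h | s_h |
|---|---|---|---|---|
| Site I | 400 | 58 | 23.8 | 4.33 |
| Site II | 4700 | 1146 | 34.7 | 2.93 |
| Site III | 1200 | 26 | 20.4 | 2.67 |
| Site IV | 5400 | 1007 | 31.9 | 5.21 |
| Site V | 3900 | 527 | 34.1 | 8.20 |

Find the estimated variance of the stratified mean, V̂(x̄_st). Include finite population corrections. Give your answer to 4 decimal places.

V̂(x̄_st) = Σ W_h² (1 − n_h/N_h) s_h²/n_h, with W_h = N_h/N and N = 15600:
  stratum Site I: (400/15600)²·(1 − 58/400)·4.33²/58 = 0.000181712
  stratum Site II: (4700/15600)²·(1 − 1146/4700)·2.93²/1146 = 0.000514182
  stratum Site III: (1200/15600)²·(1 − 26/1200)·2.67²/26 = 0.00158726
  stratum Site IV: (5400/15600)²·(1 − 1007/5400)·5.21²/1007 = 0.00262755
  stratum Site V: (3900/15600)²·(1 − 527/3900)·8.20²/527 = 0.00689682
V̂(x̄_st) = 0.0118075

V̂(x̄_st) ≈ 0.0118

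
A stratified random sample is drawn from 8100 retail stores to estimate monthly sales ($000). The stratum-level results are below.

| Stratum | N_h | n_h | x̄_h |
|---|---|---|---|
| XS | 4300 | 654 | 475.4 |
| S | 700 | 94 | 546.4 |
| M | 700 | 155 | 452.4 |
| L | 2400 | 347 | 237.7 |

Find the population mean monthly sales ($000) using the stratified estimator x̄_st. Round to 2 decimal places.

x̄_st ≈ 409.12

N = Σ N_h = 8100. Stratum weights W_h = N_h/N.
x̄_st = (4300·475.4 + 700·546.4 + 700·452.4 + 2400·237.7) / 8100 = 409.1185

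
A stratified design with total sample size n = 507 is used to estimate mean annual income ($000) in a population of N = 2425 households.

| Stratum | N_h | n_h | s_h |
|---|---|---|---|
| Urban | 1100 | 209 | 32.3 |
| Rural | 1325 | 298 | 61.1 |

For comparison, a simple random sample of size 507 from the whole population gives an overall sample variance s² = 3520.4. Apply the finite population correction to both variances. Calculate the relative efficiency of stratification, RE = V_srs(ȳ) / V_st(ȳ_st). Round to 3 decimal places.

V̂(ȳ_st) = Σ W_h² (1 − n_h/N_h) s_h²/n_h, with W_h = N_h/N and N = 2425:
  stratum Urban: (1100/2425)²·(1 − 209/1100)·32.3²/209 = 0.831966
  stratum Rural: (1325/2425)²·(1 − 298/1325)·61.1²/298 = 2.89887
V_st = 3.73084
V_srs = (1 − 507/2425)·3520.4/507 = 5.49188
Relative efficiency = V_srs / V_st = 5.49188/3.73084 = 1.4720

RE ≈ 1.472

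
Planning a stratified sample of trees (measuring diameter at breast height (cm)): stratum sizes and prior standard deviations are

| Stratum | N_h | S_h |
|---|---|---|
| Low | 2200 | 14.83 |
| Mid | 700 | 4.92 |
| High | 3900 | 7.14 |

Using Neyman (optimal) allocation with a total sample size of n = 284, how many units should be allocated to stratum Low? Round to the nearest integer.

Neyman allocation: n_h = n · N_h S_h / Σ N_i S_i, with n = 284.
  stratum Low: N_h·S_h = 2200·14.83 = 32626.00
  stratum Mid: N_h·S_h = 700·4.92 = 3444.00
  stratum High: N_h·S_h = 3900·7.14 = 27846.00
Σ N_h S_h = 63916.00
n for stratum Low = 284·32626.00/63916.00 = 144.968 → 145

145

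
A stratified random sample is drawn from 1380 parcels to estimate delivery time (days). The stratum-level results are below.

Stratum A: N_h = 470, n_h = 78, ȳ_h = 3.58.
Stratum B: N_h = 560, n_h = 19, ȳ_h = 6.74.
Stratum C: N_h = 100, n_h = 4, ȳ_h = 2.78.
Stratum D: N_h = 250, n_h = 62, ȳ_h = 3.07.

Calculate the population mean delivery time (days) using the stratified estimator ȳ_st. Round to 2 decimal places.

ȳ_st ≈ 4.71

N = Σ N_h = 1380. Stratum weights W_h = N_h/N.
ȳ_st = (470·3.58 + 560·6.74 + 100·2.78 + 250·3.07) / 1380 = 4.7120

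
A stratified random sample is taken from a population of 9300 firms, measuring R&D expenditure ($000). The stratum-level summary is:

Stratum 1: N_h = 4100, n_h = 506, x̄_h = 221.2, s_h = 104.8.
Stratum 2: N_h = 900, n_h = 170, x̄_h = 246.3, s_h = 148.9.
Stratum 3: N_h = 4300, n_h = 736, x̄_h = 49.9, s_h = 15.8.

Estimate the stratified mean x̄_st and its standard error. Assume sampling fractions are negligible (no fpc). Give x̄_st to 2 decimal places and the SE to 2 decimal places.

x̄_st ≈ 144.43, SE ≈ 2.35

x̄_st = Σ W_h x̄_h = (4100·221.2 + 900·246.3 + 4300·49.9)/9300 = 144.42581
V̂(x̄_st) = Σ W_h² s_h²/n_h, with W_h = N_h/N and N = 9300:
  stratum 1: (4100/9300)²·104.8²/506 = 4.21865
  stratum 2: (900/9300)²·148.9²/170 = 1.2214
  stratum 3: (4300/9300)²·15.8²/736 = 0.0725116
V̂(x̄_st) = 5.51257
SE(x̄_st) = √5.51257 = 2.34789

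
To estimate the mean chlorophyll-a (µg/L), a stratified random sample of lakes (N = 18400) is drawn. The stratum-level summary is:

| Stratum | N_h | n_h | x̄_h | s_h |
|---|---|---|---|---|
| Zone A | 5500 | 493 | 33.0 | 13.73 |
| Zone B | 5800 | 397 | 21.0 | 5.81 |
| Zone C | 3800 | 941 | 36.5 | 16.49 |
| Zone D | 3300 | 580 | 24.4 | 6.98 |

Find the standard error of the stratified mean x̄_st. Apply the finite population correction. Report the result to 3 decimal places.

V̂(x̄_st) = Σ W_h² (1 − n_h/N_h) s_h²/n_h, with W_h = N_h/N and N = 18400:
  stratum Zone A: (5500/18400)²·(1 − 493/5500)·13.73²/493 = 0.0311028
  stratum Zone B: (5800/18400)²·(1 − 397/5800)·5.81²/397 = 0.00787026
  stratum Zone C: (3800/18400)²·(1 − 941/3800)·16.49²/941 = 0.00927286
  stratum Zone D: (3300/18400)²·(1 − 580/3300)·6.98²/580 = 0.00222705
V̂(x̄_st) = 0.0504729
SE(x̄_st) = √0.0504729 = 0.224662

SE(x̄_st) ≈ 0.225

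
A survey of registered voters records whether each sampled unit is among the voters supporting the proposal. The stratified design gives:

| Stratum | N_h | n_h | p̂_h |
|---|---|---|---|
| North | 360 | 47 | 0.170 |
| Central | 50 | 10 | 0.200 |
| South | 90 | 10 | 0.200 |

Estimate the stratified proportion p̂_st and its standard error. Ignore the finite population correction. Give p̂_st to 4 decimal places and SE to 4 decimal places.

p̂_st ≈ 0.1784, SE ≈ 0.0484

N = 500; stratum weights W_h = N_h/N.
p̂_st = Σ W_h p̂_h = (360·0.170 + 50·0.200 + 90·0.200)/500 = 0.17840
V̂(p̂_st) = Σ W_h² p̂_h(1−p̂_h)/(n_h−1):
  stratum North: (360/500)²·0.170·0.830/46 = 0.00159014
  stratum Central: (50/500)²·0.200·0.800/9 = 0.000177778
  stratum South: (90/500)²·0.200·0.800/9 = 0.000576
V̂(p̂_st) = 0.00234391; SE = √V̂ = 0.048414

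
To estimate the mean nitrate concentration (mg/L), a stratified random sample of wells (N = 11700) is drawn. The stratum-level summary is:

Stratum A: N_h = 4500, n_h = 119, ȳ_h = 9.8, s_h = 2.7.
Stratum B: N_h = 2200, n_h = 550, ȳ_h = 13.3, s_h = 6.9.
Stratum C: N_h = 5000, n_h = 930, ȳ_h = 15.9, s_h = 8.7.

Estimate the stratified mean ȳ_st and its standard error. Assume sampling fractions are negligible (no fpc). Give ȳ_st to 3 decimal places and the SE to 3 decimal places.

ȳ_st ≈ 13.065, SE ≈ 0.164

ȳ_st = Σ W_h ȳ_h = (4500·9.8 + 2200·13.3 + 5000·15.9)/11700 = 13.06496
V̂(ȳ_st) = Σ W_h² s_h²/n_h, with W_h = N_h/N and N = 11700:
  stratum A: (4500/11700)²·2.7²/119 = 0.0090622
  stratum B: (2200/11700)²·6.9²/550 = 0.00306062
  stratum C: (5000/11700)²·8.7²/930 = 0.0148636
V̂(ȳ_st) = 0.0269864
SE(ȳ_st) = √0.0269864 = 0.164275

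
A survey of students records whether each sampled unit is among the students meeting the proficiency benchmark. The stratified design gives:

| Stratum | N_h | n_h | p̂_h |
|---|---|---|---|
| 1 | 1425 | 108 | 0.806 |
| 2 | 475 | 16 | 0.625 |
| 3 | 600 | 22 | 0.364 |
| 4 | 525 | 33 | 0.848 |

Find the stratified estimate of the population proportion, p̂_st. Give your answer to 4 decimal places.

N = 3025; stratum weights W_h = N_h/N.
p̂_st = Σ W_h p̂_h = (1425·0.806 + 475·0.625 + 600·0.364 + 525·0.848)/3025 = 0.69720

p̂_st ≈ 0.6972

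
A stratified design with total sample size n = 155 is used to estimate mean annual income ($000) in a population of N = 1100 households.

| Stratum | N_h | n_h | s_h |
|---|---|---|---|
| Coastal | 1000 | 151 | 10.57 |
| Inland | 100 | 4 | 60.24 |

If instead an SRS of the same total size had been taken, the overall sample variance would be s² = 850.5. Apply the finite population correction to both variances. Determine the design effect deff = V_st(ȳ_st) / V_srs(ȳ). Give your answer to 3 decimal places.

deff ≈ 1.637

V̂(ȳ_st) = Σ W_h² (1 − n_h/N_h) s_h²/n_h, with W_h = N_h/N and N = 1100:
  stratum Coastal: (1000/1100)²·(1 − 151/1000)·10.57²/151 = 0.519153
  stratum Inland: (100/1100)²·(1 − 4/100)·60.24²/4 = 7.19773
V_st = 7.71689
V_srs = (1 − 155/1100)·850.5/155 = 4.71391
deff = V_st / V_srs = 7.71689/4.71391 = 1.6370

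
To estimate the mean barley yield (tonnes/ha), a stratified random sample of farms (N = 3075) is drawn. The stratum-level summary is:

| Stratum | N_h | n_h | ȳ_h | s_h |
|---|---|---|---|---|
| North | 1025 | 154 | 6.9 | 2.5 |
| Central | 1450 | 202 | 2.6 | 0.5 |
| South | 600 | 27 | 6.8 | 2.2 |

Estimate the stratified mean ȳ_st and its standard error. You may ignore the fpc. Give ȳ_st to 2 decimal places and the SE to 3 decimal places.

ȳ_st = Σ W_h ȳ_h = (1025·6.9 + 1450·2.6 + 600·6.8)/3075 = 4.85285
V̂(ȳ_st) = Σ W_h² s_h²/n_h, with W_h = N_h/N and N = 3075:
  stratum North: (1025/3075)²·2.5²/154 = 0.00450938
  stratum Central: (1450/3075)²·0.5²/202 = 0.000275191
  stratum South: (600/3075)²·2.2²/27 = 0.00682486
V̂(ȳ_st) = 0.0116094
SE(ȳ_st) = √0.0116094 = 0.107747

ȳ_st ≈ 4.85, SE ≈ 0.108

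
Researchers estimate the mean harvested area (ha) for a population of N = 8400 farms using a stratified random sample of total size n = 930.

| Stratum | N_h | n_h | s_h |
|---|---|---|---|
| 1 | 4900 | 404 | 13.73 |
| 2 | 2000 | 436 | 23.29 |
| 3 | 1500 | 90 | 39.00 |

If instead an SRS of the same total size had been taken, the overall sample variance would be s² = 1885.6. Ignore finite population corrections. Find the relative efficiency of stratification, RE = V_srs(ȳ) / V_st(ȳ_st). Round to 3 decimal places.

RE ≈ 2.639

V̂(ȳ_st) = Σ W_h² s_h²/n_h, with W_h = N_h/N and N = 8400:
  stratum 1: (4900/8400)²·13.73²/404 = 0.158779
  stratum 2: (2000/8400)²·23.29²/436 = 0.0705268
  stratum 3: (1500/8400)²·39.00²/90 = 0.538903
V_st = 0.768209
V_srs = s²/n = 1885.6/930 = 2.02753
Relative efficiency = V_srs / V_st = 2.02753/0.768209 = 2.6393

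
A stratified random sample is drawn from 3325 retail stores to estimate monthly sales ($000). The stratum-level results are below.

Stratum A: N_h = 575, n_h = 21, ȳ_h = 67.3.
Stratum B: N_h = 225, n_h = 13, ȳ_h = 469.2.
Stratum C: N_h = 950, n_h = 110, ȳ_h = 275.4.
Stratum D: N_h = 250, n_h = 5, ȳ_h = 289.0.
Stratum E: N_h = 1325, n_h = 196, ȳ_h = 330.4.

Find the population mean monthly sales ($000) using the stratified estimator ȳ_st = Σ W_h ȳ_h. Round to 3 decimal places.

N = Σ N_h = 3325. Stratum weights W_h = N_h/N.
ȳ_st = (575·67.3 + 225·469.2 + 950·275.4 + 250·289.0 + 1325·330.4) / 3325 = 275.46692

ȳ_st ≈ 275.467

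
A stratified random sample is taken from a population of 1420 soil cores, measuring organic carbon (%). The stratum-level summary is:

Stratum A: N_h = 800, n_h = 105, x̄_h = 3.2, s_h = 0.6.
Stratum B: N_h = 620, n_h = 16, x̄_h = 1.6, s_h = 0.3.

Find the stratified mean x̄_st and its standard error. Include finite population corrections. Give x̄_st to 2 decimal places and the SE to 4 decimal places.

x̄_st ≈ 2.50, SE ≈ 0.0446

x̄_st = Σ W_h x̄_h = (800·3.2 + 620·1.6)/1420 = 2.50141
V̂(x̄_st) = Σ W_h² (1 − n_h/N_h) s_h²/n_h, with W_h = N_h/N and N = 1420:
  stratum A: (800/1420)²·(1 − 105/800)·0.6²/105 = 0.000945391
  stratum B: (620/1420)²·(1 − 16/620)·0.3²/16 = 0.00104466
V̂(x̄_st) = 0.00199005
SE(x̄_st) = √0.00199005 = 0.04461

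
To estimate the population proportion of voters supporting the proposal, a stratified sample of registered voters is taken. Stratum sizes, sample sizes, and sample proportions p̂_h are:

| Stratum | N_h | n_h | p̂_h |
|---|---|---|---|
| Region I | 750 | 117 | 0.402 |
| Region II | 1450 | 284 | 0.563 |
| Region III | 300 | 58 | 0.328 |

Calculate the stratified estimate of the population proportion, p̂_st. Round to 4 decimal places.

p̂_st ≈ 0.4865

N = 2500; stratum weights W_h = N_h/N.
p̂_st = Σ W_h p̂_h = (750·0.402 + 1450·0.563 + 300·0.328)/2500 = 0.48650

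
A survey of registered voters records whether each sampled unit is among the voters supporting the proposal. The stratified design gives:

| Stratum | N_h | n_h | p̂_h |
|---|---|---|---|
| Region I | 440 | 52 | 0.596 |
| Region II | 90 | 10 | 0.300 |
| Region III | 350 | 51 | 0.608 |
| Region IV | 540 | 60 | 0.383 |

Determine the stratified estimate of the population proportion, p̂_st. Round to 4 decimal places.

N = 1420; stratum weights W_h = N_h/N.
p̂_st = Σ W_h p̂_h = (440·0.596 + 90·0.300 + 350·0.608 + 540·0.383)/1420 = 0.49920

p̂_st ≈ 0.4992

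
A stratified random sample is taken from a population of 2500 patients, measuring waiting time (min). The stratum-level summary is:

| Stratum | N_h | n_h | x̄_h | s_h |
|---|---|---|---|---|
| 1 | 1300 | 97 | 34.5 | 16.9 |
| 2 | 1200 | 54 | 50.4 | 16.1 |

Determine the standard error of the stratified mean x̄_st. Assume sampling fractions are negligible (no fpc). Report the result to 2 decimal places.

SE(x̄_st) ≈ 1.38

V̂(x̄_st) = Σ W_h² s_h²/n_h, with W_h = N_h/N and N = 2500:
  stratum 1: (1300/2500)²·16.9²/97 = 0.796175
  stratum 2: (1200/2500)²·16.1²/54 = 1.10596
V̂(x̄_st) = 1.90214
SE(x̄_st) = √1.90214 = 1.37918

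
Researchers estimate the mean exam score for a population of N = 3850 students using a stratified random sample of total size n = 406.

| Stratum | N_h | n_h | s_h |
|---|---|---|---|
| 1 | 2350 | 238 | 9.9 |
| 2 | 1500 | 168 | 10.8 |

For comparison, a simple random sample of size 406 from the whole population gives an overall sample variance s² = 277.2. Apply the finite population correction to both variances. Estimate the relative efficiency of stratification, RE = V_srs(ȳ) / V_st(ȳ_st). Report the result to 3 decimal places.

V̂(ȳ_st) = Σ W_h² (1 − n_h/N_h) s_h²/n_h, with W_h = N_h/N and N = 3850:
  stratum 1: (2350/3850)²·(1 − 238/2350)·9.9²/238 = 0.13789
  stratum 2: (1500/3850)²·(1 − 168/1500)·10.8²/168 = 0.0935863
V_st = 0.231477
V_srs = (1 − 406/3850)·277.2/406 = 0.610759
Relative efficiency = V_srs / V_st = 0.610759/0.231477 = 2.6385

RE ≈ 2.639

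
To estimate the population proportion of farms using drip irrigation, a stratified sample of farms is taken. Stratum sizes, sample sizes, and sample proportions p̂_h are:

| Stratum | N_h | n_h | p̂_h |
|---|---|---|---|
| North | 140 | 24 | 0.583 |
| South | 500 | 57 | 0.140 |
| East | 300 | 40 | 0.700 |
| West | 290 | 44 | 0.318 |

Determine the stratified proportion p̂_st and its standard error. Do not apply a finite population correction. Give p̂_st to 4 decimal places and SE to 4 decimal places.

N = 1230; stratum weights W_h = N_h/N.
p̂_st = Σ W_h p̂_h = (140·0.583 + 500·0.140 + 300·0.700 + 290·0.318)/1230 = 0.36898
V̂(p̂_st) = Σ W_h² p̂_h(1−p̂_h)/(n_h−1):
  stratum North: (140/1230)²·0.583·0.417/23 = 0.000136938
  stratum South: (500/1230)²·0.140·0.860/56 = 0.000355278
  stratum East: (300/1230)²·0.700·0.300/39 = 0.000320322
  stratum West: (290/1230)²·0.318·0.682/43 = 0.000280368
V̂(p̂_st) = 0.00109291; SE = √V̂ = 0.0330591

p̂_st ≈ 0.3690, SE ≈ 0.0331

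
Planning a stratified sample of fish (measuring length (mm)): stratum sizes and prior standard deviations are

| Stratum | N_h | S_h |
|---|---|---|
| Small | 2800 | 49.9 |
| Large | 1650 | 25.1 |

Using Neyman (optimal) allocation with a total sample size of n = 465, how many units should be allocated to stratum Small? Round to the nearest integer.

359

Neyman allocation: n_h = n · N_h S_h / Σ N_i S_i, with n = 465.
  stratum Small: N_h·S_h = 2800·49.9 = 139720.00
  stratum Large: N_h·S_h = 1650·25.1 = 41415.00
Σ N_h S_h = 181135.00
n for stratum Small = 465·139720.00/181135.00 = 358.682 → 359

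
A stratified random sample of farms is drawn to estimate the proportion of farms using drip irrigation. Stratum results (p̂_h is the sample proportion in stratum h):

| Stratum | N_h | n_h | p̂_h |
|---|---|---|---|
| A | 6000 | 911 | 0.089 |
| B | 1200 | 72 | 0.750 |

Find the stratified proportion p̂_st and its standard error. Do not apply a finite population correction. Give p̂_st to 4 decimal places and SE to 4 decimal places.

N = 7200; stratum weights W_h = N_h/N.
p̂_st = Σ W_h p̂_h = (6000·0.089 + 1200·0.750)/7200 = 0.19917
V̂(p̂_st) = Σ W_h² p̂_h(1−p̂_h)/(n_h−1):
  stratum A: (6000/7200)²·0.089·0.911/910 = 6.18735e-05
  stratum B: (1200/7200)²·0.750·0.250/71 = 7.33568e-05
V̂(p̂_st) = 0.00013523; SE = √V̂ = 0.0116289

p̂_st ≈ 0.1992, SE ≈ 0.0116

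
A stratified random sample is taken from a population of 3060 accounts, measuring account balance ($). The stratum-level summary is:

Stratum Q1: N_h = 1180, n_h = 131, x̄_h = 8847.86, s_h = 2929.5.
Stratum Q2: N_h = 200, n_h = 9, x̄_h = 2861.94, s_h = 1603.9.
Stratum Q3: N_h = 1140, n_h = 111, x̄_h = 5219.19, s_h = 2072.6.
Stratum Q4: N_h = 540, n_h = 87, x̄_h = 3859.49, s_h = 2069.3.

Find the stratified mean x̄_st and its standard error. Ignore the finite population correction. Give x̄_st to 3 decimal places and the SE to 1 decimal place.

x̄_st = Σ W_h x̄_h = (1180·8847.86 + 200·2861.94 + 1140·5219.19 + 540·3859.49)/3060 = 6224.46536
V̂(x̄_st) = Σ W_h² s_h²/n_h, with W_h = N_h/N and N = 3060:
  stratum Q1: (1180/3060)²·2929.5²/131 = 9741.75
  stratum Q2: (200/3060)²·1603.9²/9 = 1221.04
  stratum Q3: (1140/3060)²·2072.6²/111 = 5371.24
  stratum Q4: (540/3060)²·2069.3²/87 = 1532.75
V̂(x̄_st) = 17866.8
SE(x̄_st) = √17866.8 = 133.667

x̄_st ≈ 6224.465, SE ≈ 133.7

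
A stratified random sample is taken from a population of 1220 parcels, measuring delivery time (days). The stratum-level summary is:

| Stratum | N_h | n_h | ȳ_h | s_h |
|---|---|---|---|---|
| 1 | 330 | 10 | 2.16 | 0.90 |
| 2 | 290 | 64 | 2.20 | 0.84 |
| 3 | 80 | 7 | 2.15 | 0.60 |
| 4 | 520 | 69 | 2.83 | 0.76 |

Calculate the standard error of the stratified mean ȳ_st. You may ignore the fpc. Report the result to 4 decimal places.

SE(ȳ_st) ≈ 0.0911

V̂(ȳ_st) = Σ W_h² s_h²/n_h, with W_h = N_h/N and N = 1220:
  stratum 1: (330/1220)²·0.90²/10 = 0.00592643
  stratum 2: (290/1220)²·0.84²/64 = 0.000622952
  stratum 3: (80/1220)²·0.60²/7 = 0.000221139
  stratum 4: (520/1220)²·0.76²/69 = 0.00152078
V̂(ȳ_st) = 0.0082913
SE(ȳ_st) = √0.0082913 = 0.0910566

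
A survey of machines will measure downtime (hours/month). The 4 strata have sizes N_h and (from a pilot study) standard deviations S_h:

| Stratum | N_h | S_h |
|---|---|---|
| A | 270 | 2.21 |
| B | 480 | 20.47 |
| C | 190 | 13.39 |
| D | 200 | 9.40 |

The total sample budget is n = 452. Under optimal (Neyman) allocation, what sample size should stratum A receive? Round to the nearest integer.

18

Neyman allocation: n_h = n · N_h S_h / Σ N_i S_i, with n = 452.
  stratum A: N_h·S_h = 270·2.21 = 596.70
  stratum B: N_h·S_h = 480·20.47 = 9825.60
  stratum C: N_h·S_h = 190·13.39 = 2544.10
  stratum D: N_h·S_h = 200·9.40 = 1880.00
Σ N_h S_h = 14846.40
n for stratum A = 452·596.70/14846.40 = 18.167 → 18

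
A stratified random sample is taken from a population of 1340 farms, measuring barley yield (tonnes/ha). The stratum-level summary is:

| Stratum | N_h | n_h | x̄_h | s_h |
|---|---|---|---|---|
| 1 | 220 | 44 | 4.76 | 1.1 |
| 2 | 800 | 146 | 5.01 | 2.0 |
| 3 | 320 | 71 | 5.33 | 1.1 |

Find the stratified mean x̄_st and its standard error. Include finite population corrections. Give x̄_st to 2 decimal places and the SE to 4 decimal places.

x̄_st = Σ W_h x̄_h = (220·4.76 + 800·5.01 + 320·5.33)/1340 = 5.04537
V̂(x̄_st) = Σ W_h² (1 − n_h/N_h) s_h²/n_h, with W_h = N_h/N and N = 1340:
  stratum 1: (220/1340)²·(1 − 44/220)·1.1²/44 = 0.000593005
  stratum 2: (800/1340)²·(1 − 146/800)·2.0²/146 = 0.00798298
  stratum 3: (320/1340)²·(1 − 71/320)·1.1²/71 = 0.000756252
V̂(x̄_st) = 0.00933224
SE(x̄_st) = √0.00933224 = 0.0966035

x̄_st ≈ 5.05, SE ≈ 0.0966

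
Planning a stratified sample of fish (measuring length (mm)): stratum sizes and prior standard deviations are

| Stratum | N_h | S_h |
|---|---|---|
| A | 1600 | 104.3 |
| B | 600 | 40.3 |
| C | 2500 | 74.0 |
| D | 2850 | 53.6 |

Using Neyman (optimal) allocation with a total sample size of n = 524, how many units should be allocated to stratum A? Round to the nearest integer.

Neyman allocation: n_h = n · N_h S_h / Σ N_i S_i, with n = 524.
  stratum A: N_h·S_h = 1600·104.3 = 166880.00
  stratum B: N_h·S_h = 600·40.3 = 24180.00
  stratum C: N_h·S_h = 2500·74.0 = 185000.00
  stratum D: N_h·S_h = 2850·53.6 = 152760.00
Σ N_h S_h = 528820.00
n for stratum A = 524·166880.00/528820.00 = 165.359 → 165

165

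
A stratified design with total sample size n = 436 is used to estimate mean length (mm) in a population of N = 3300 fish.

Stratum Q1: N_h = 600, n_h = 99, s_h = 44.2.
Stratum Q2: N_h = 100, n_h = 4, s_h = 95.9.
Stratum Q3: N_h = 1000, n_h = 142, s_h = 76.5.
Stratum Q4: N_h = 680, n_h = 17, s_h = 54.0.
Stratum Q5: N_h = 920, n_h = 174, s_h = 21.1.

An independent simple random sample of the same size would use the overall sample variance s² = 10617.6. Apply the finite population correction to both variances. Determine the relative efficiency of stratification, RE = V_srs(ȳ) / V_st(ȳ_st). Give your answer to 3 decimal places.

V̂(ȳ_st) = Σ W_h² (1 − n_h/N_h) s_h²/n_h, with W_h = N_h/N and N = 3300:
  stratum Q1: (600/3300)²·(1 − 99/600)·44.2²/99 = 0.544716
  stratum Q2: (100/3300)²·(1 − 4/100)·95.9²/4 = 2.02685
  stratum Q3: (1000/3300)²·(1 − 142/1000)·76.5²/142 = 3.24709
  stratum Q4: (680/3300)²·(1 − 17/680)·54.0²/17 = 7.10122
  stratum Q5: (920/3300)²·(1 − 174/920)·21.1²/174 = 0.161255
V_st = 13.0811
V_srs = (1 − 436/3300)·10617.6/436 = 21.1348
Relative efficiency = V_srs / V_st = 21.1348/13.0811 = 1.6157

RE ≈ 1.616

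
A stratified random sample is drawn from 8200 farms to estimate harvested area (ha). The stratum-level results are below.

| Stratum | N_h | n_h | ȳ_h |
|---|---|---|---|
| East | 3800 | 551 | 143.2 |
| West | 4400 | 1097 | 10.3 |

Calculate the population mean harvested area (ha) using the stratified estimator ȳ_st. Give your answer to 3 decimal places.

N = Σ N_h = 8200. Stratum weights W_h = N_h/N.
ȳ_st = (3800·143.2 + 4400·10.3) / 8200 = 71.88780

ȳ_st ≈ 71.888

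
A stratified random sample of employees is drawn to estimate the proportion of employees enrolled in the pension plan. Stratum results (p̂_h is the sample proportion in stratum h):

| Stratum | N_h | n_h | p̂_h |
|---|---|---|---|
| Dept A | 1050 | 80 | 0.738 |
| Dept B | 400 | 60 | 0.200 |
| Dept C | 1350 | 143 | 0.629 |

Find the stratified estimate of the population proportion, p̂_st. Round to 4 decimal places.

N = 2800; stratum weights W_h = N_h/N.
p̂_st = Σ W_h p̂_h = (1050·0.738 + 400·0.200 + 1350·0.629)/2800 = 0.60859

p̂_st ≈ 0.6086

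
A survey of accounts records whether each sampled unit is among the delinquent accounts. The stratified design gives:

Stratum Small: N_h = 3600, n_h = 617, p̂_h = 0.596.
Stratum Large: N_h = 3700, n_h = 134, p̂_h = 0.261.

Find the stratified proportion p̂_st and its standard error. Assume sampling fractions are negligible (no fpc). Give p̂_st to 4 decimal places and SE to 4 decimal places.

N = 7300; stratum weights W_h = N_h/N.
p̂_st = Σ W_h p̂_h = (3600·0.596 + 3700·0.261)/7300 = 0.42621
V̂(p̂_st) = Σ W_h² p̂_h(1−p̂_h)/(n_h−1):
  stratum Small: (3600/7300)²·0.596·0.404/616 = 9.50618e-05
  stratum Large: (3700/7300)²·0.261·0.739/133 = 0.000372556
V̂(p̂_st) = 0.000467617; SE = √V̂ = 0.0216245

p̂_st ≈ 0.4262, SE ≈ 0.0216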